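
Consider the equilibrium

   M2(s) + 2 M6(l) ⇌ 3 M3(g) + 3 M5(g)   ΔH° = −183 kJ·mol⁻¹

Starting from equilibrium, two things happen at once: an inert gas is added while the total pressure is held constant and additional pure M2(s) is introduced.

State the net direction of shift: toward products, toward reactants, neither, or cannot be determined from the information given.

right

Adding inert gas at constant total pressure expands the volume and lowers every reacting partial pressure. With Δn_gas = 6 − 0 = +6, Q moves away from K toward the side with fewer gas moles, so the system shifts toward the side with more gas moles — to the right.
M2 is a pure solid; its activity is 1 regardless of amount, so Q is unaffected — no shift from this change.
Only the nonzero effect(s) matter; the net shift is to the right.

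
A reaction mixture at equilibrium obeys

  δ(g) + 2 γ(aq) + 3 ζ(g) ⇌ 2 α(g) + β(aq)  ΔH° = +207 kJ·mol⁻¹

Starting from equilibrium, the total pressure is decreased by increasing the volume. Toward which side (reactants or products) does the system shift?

Gas moles: reactants 4, products 2 (Δn_gas = -2). Expansion shifts the system toward the side with more moles of gas — to the left.

left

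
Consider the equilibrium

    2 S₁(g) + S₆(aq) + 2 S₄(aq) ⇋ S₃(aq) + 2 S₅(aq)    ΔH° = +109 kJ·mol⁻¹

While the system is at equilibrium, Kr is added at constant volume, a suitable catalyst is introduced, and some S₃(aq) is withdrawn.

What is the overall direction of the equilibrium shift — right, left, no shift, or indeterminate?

right

At constant volume, adding an inert gas leaves every reacting species' partial pressure unchanged, so Q is unchanged — no shift from this change.
A catalyst speeds both forward and reverse rates equally; it changes neither Q nor K — no shift from this change.
Removing S₃ (aq), a product, drives the reaction to the right.
Only the nonzero effect(s) matter; the net shift is to the right.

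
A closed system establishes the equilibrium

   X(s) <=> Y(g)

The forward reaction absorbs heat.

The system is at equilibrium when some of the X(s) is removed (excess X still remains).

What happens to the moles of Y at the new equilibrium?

unchanged

X is a pure solid; its activity is 1 regardless of amount, so Q is unaffected — no shift from this change.
No net shift occurs, so the amount of Y is unchanged.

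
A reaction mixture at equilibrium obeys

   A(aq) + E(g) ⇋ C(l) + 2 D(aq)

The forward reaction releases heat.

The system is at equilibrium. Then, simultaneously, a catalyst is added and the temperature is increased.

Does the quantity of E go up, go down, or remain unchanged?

A catalyst speeds both forward and reverse rates equally; it changes neither Q nor K — no shift from this change.
The forward reaction is exothermic. Raising T favours the endothermic direction — shift to the left.
The net shift is to the left. E is a reactant, so its amount increases.

increases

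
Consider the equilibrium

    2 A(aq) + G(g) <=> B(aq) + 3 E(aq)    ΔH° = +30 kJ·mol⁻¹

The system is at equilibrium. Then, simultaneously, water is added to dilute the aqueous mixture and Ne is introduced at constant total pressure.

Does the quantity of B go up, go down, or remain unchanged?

cannot be determined

Dilution lowers every aqueous concentration by the same factor. Δn_aq = 4 − 2 = +2, so the system shifts toward the side with more dissolved moles — to the right.
Adding inert gas at constant total pressure expands the volume and lowers every reacting partial pressure. With Δn_gas = 0 − 1 = -1, Q moves away from K toward the side with fewer gas moles, so the system shifts toward the side with more gas moles — to the left.
The two effects oppose each other, so the net shift — and hence the change in B — cannot be determined from the given information.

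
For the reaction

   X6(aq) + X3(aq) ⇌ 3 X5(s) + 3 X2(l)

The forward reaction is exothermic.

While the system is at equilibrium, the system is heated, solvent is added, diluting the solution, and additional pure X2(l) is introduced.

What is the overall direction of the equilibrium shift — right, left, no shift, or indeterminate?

left

The forward reaction is exothermic. Raising T favours the endothermic direction — shift to the left.
Dilution lowers every aqueous concentration by the same factor. Δn_aq = 0 − 2 = -2, so the system shifts toward the side with more dissolved moles — to the left.
X2 is a pure liquid; its activity is 1 regardless of amount, so Q is unaffected — no shift from this change.
Only the nonzero effect(s) matter; the net shift is to the left.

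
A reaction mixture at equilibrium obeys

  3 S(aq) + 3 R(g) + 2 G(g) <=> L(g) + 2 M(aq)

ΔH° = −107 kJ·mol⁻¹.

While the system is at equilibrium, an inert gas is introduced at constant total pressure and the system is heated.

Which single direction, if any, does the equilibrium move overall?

left

Adding inert gas at constant total pressure expands the volume and lowers every reacting partial pressure. With Δn_gas = 1 − 5 = -4, Q moves away from K toward the side with fewer gas moles, so the system shifts toward the side with more gas moles — to the left.
The forward reaction is exothermic. Raising T favours the endothermic direction — shift to the left.
All effects act in the same direction — net shift to the left.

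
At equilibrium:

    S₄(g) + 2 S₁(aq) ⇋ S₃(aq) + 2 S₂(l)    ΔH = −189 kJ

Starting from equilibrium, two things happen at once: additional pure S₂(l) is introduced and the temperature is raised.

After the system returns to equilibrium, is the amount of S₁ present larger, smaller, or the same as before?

increases

S₂ is a pure liquid; its activity is 1 regardless of amount, so Q is unaffected — no shift from this change.
The forward reaction is exothermic. Raising T favours the endothermic direction — shift to the left.
The net shift is to the left. S₁ is a reactant, so its amount increases.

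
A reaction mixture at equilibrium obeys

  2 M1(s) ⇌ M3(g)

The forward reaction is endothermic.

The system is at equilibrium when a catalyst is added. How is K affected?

unchanged

The equilibrium constant depends only on temperature. This perturbation changes neither the position of equilibrium nor K.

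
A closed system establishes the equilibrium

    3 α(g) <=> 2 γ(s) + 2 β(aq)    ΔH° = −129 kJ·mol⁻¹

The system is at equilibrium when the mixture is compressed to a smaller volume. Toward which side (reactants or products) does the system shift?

Gas moles: reactants 3, products 0 (Δn_gas = -3). Compression shifts the system toward the side with fewer moles of gas — to the right.

right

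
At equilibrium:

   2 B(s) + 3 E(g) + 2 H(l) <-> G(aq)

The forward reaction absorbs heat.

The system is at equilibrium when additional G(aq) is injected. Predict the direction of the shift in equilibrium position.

Adding G (aq), a product, drives the reaction to the left.

left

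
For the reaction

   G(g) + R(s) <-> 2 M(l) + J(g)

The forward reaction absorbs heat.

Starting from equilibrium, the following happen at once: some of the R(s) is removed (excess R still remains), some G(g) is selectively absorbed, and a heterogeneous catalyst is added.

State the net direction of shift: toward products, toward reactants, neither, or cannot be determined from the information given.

R is a pure solid; its activity is 1 regardless of amount, so Q is unaffected — no shift from this change.
Removing G (g), a reactant, drives the reaction to the left.
A catalyst speeds both forward and reverse rates equally; it changes neither Q nor K — no shift from this change.
Only the nonzero effect(s) matter; the net shift is to the left.

left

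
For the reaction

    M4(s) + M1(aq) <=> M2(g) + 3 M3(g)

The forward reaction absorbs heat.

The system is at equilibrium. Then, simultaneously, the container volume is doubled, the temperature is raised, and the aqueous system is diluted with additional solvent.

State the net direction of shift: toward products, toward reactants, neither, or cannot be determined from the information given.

cannot be determined

Gas moles: reactants 0, products 4 (Δn_gas = +4). Expansion shifts the system toward the side with more moles of gas — to the right.
The forward reaction is endothermic. Raising T favours the endothermic direction — shift to the right.
Dilution lowers every aqueous concentration by the same factor. Δn_aq = 0 − 1 = -1, so the system shifts toward the side with more dissolved moles — to the left.
The individual effects push in opposite directions; without quantitative information the net direction cannot be determined.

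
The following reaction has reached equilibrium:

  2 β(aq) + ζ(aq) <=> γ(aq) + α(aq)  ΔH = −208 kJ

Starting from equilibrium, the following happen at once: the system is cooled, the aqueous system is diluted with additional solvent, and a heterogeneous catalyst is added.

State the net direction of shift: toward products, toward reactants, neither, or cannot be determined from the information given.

cannot be determined

The forward reaction is exothermic. Lowering T favours the exothermic direction — shift to the right.
Dilution lowers every aqueous concentration by the same factor. Δn_aq = 2 − 3 = -1, so the system shifts toward the side with more dissolved moles — to the left.
A catalyst speeds both forward and reverse rates equally; it changes neither Q nor K — no shift from this change.
The individual effects push in opposite directions; without quantitative information the net direction cannot be determined.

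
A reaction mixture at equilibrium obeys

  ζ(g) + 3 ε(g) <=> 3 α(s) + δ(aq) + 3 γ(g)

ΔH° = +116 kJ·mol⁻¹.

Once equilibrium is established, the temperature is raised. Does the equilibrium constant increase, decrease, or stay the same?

K depends on temperature via the van 't Hoff relation. The forward reaction is endothermic, so raising T increases K.

increases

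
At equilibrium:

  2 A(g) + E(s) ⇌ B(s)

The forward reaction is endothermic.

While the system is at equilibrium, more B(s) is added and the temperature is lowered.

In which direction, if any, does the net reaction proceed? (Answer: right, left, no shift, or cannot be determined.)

left

B is a pure solid; its activity is 1 regardless of amount, so Q is unaffected — no shift from this change.
The forward reaction is endothermic. Lowering T favours the exothermic direction — shift to the left.
Only the nonzero effect(s) matter; the net shift is to the left.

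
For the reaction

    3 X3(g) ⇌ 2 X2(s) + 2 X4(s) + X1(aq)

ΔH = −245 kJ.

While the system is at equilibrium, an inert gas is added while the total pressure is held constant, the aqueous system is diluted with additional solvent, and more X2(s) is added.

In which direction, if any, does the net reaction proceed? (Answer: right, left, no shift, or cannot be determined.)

Adding inert gas at constant total pressure expands the volume and lowers every reacting partial pressure. With Δn_gas = 0 − 3 = -3, Q moves away from K toward the side with fewer gas moles, so the system shifts toward the side with more gas moles — to the left.
Dilution lowers every aqueous concentration by the same factor. Δn_aq = 1 − 0 = +1, so the system shifts toward the side with more dissolved moles — to the right.
X2 is a pure solid; its activity is 1 regardless of amount, so Q is unaffected — no shift from this change.
The individual effects push in opposite directions; without quantitative information the net direction cannot be determined.

cannot be determined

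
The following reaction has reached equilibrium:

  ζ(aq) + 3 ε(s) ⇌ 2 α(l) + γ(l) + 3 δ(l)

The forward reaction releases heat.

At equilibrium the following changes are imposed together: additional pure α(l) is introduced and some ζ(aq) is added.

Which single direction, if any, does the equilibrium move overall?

α is a pure liquid; its activity is 1 regardless of amount, so Q is unaffected — no shift from this change.
Adding ζ (aq), a reactant, drives the reaction to the right.
Only the nonzero effect(s) matter; the net shift is to the right.

right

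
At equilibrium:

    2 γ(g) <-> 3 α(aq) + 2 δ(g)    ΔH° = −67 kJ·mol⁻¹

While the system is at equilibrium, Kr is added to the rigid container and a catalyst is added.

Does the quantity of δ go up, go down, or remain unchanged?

At constant volume, adding an inert gas leaves every reacting species' partial pressure unchanged, so Q is unchanged — no shift from this change.
A catalyst speeds both forward and reverse rates equally; it changes neither Q nor K — no shift from this change.
No net shift occurs, so the amount of δ is unchanged.

unchanged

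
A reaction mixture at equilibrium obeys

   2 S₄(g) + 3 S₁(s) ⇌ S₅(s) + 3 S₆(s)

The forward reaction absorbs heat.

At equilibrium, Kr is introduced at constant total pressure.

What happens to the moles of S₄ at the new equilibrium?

increases

Adding inert gas at constant total pressure expands the volume and lowers every reacting partial pressure. With Δn_gas = 0 − 2 = -2, Q moves away from K toward the side with fewer gas moles, so the system shifts toward the side with more gas moles — to the left.
The net shift is to the left. S₄ is a reactant, so its amount increases.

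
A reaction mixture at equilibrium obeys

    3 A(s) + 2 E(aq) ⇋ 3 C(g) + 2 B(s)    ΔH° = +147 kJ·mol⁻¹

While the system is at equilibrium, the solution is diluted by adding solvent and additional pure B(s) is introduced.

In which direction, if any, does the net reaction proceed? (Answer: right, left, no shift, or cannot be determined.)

Dilution lowers every aqueous concentration by the same factor. Δn_aq = 0 − 2 = -2, so the system shifts toward the side with more dissolved moles — to the left.
B is a pure solid; its activity is 1 regardless of amount, so Q is unaffected — no shift from this change.
Only the nonzero effect(s) matter; the net shift is to the left.

left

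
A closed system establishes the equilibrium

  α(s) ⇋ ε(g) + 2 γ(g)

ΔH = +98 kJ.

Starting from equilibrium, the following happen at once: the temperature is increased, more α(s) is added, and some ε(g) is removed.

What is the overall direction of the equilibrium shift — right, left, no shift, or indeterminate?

The forward reaction is endothermic. Raising T favours the endothermic direction — shift to the right.
α is a pure solid; its activity is 1 regardless of amount, so Q is unaffected — no shift from this change.
Removing ε (g), a product, drives the reaction to the right.
Only the nonzero effect(s) matter; the net shift is to the right.

right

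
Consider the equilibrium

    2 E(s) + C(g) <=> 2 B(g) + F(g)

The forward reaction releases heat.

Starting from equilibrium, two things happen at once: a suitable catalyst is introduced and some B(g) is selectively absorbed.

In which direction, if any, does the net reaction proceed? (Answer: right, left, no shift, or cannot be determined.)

A catalyst speeds both forward and reverse rates equally; it changes neither Q nor K — no shift from this change.
Removing B (g), a product, drives the reaction to the right.
Only the nonzero effect(s) matter; the net shift is to the right.

right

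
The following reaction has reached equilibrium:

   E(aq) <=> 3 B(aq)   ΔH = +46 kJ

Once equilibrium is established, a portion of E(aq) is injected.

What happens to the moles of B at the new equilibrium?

Adding E (aq), a reactant, drives the reaction to the right.
The net shift is to the right. B is a product, so its amount increases.

increases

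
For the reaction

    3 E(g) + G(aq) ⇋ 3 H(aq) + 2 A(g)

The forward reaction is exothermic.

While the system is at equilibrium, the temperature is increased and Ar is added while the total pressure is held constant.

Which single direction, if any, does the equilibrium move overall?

The forward reaction is exothermic. Raising T favours the endothermic direction — shift to the left.
Adding inert gas at constant total pressure expands the volume and lowers every reacting partial pressure. With Δn_gas = 2 − 3 = -1, Q moves away from K toward the side with fewer gas moles, so the system shifts toward the side with more gas moles — to the left.
All effects act in the same direction — net shift to the left.

left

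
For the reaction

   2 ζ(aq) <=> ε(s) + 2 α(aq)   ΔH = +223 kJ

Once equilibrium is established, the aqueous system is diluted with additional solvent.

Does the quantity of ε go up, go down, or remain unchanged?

unchanged

Dilution scales every aqueous concentration by the same factor. Δn_aq = 2 − 2 = 0, so Q is unchanged — no shift.
No net shift occurs, so the amount of ε is unchanged.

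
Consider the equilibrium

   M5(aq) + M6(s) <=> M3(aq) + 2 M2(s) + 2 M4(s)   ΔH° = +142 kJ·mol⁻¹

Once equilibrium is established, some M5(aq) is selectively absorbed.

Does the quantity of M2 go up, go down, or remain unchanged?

decreases

Removing M5 (aq), a reactant, drives the reaction to the left.
The net shift is to the left. M2 is a product, so its amount decreases.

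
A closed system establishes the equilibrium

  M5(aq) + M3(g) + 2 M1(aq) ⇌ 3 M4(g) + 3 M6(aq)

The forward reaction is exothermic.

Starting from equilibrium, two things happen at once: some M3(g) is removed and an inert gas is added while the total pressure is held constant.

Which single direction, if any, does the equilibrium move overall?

cannot be determined

Removing M3 (g), a reactant, drives the reaction to the left.
Adding inert gas at constant total pressure expands the volume and lowers every reacting partial pressure. With Δn_gas = 3 − 1 = +2, Q moves away from K toward the side with fewer gas moles, so the system shifts toward the side with more gas moles — to the right.
The individual effects push in opposite directions; without quantitative information the net direction cannot be determined.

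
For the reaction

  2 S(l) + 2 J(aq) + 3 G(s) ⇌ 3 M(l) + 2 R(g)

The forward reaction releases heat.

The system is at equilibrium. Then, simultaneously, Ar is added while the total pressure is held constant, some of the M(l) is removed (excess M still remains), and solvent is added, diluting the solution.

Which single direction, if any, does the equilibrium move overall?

cannot be determined

Adding inert gas at constant total pressure expands the volume and lowers every reacting partial pressure. With Δn_gas = 2 − 0 = +2, Q moves away from K toward the side with fewer gas moles, so the system shifts toward the side with more gas moles — to the right.
M is a pure liquid; its activity is 1 regardless of amount, so Q is unaffected — no shift from this change.
Dilution lowers every aqueous concentration by the same factor. Δn_aq = 0 − 2 = -2, so the system shifts toward the side with more dissolved moles — to the left.
The individual effects push in opposite directions; without quantitative information the net direction cannot be determined.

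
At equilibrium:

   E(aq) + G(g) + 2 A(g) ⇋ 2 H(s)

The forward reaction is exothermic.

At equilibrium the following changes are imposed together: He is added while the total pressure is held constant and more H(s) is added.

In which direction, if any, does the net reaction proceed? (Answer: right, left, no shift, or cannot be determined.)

left

Adding inert gas at constant total pressure expands the volume and lowers every reacting partial pressure. With Δn_gas = 0 − 3 = -3, Q moves away from K toward the side with fewer gas moles, so the system shifts toward the side with more gas moles — to the left.
H is a pure solid; its activity is 1 regardless of amount, so Q is unaffected — no shift from this change.
Only the nonzero effect(s) matter; the net shift is to the left.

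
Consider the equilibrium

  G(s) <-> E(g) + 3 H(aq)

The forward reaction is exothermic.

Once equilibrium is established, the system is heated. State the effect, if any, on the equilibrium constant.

K depends on temperature via the van 't Hoff relation. The forward reaction is exothermic, so raising T decreases K.

decreases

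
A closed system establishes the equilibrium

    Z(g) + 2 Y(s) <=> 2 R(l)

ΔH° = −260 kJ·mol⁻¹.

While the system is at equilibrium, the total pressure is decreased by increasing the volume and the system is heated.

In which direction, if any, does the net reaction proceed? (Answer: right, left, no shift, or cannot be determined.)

left

Gas moles: reactants 1, products 0 (Δn_gas = -1). Expansion shifts the system toward the side with more moles of gas — to the left.
The forward reaction is exothermic. Raising T favours the endothermic direction — shift to the left.
All effects act in the same direction — net shift to the left.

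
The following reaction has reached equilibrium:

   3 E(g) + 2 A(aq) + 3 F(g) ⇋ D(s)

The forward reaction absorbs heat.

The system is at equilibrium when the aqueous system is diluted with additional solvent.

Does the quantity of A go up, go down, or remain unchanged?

increases

Dilution lowers every aqueous concentration by the same factor. Δn_aq = 0 − 2 = -2, so the system shifts toward the side with more dissolved moles — to the left.
The net shift is to the left. A is a reactant, so its amount increases.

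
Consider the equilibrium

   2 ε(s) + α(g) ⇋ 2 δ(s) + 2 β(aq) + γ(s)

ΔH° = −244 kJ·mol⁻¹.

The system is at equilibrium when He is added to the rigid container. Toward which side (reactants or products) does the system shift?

At constant volume, adding an inert gas leaves every reacting species' partial pressure unchanged, so Q is unchanged — no shift from this change.

no shift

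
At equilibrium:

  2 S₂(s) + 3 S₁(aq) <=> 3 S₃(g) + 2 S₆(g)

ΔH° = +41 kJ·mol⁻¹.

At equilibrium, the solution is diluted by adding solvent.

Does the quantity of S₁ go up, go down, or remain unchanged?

Dilution lowers every aqueous concentration by the same factor. Δn_aq = 0 − 3 = -3, so the system shifts toward the side with more dissolved moles — to the left.
The net shift is to the left. S₁ is a reactant, so its amount increases.

increases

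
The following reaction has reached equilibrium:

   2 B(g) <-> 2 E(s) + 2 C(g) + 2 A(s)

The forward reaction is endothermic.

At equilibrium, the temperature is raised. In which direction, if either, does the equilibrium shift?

The forward reaction is endothermic. Raising T favours the endothermic direction — shift to the right.

right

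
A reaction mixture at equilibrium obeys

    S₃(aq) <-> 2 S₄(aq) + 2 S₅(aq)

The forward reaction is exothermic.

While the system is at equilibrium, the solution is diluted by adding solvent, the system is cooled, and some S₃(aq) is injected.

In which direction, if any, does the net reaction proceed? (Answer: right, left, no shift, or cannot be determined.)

right

Dilution lowers every aqueous concentration by the same factor. Δn_aq = 4 − 1 = +3, so the system shifts toward the side with more dissolved moles — to the right.
The forward reaction is exothermic. Lowering T favours the exothermic direction — shift to the right.
Adding S₃ (aq), a reactant, drives the reaction to the right.
All effects act in the same direction — net shift to the right.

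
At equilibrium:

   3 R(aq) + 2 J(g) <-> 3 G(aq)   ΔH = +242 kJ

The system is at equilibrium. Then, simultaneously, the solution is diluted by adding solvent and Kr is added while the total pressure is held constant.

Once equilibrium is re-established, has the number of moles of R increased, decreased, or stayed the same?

increases

Dilution scales every aqueous concentration by the same factor. Δn_aq = 3 − 3 = 0, so Q is unchanged — no shift.
Adding inert gas at constant total pressure expands the volume and lowers every reacting partial pressure. With Δn_gas = 0 − 2 = -2, Q moves away from K toward the side with fewer gas moles, so the system shifts toward the side with more gas moles — to the left.
The net shift is to the left. R is a reactant, so its amount increases.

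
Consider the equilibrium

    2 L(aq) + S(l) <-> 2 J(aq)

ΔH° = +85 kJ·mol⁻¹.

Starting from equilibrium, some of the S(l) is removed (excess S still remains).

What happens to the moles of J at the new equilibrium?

unchanged

S is a pure liquid; its activity is 1 regardless of amount, so Q is unaffected — no shift from this change.
No net shift occurs, so the amount of J is unchanged.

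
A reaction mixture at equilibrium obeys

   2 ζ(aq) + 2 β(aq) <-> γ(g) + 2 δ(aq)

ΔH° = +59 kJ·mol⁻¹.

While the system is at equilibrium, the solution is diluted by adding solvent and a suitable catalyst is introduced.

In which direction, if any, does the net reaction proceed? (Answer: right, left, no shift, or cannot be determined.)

left

Dilution lowers every aqueous concentration by the same factor. Δn_aq = 2 − 4 = -2, so the system shifts toward the side with more dissolved moles — to the left.
A catalyst speeds both forward and reverse rates equally; it changes neither Q nor K — no shift from this change.
Only the nonzero effect(s) matter; the net shift is to the left.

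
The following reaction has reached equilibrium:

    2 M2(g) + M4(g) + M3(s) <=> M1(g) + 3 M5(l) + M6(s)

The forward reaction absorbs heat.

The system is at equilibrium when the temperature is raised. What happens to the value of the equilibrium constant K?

K depends on temperature via the van 't Hoff relation. The forward reaction is endothermic, so raising T increases K.

increases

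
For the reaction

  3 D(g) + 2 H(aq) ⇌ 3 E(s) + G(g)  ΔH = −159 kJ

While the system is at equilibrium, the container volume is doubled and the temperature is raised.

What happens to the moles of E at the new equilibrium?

Gas moles: reactants 3, products 1 (Δn_gas = -2). Expansion shifts the system toward the side with more moles of gas — to the left.
The forward reaction is exothermic. Raising T favours the endothermic direction — shift to the left.
The net shift is to the left. E is a product, so its amount decreases.

decreases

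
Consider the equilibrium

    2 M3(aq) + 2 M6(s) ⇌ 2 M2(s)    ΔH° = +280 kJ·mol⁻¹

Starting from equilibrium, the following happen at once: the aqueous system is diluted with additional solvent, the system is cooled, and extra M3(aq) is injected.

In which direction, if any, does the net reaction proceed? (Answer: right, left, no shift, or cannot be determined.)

Dilution lowers every aqueous concentration by the same factor. Δn_aq = 0 − 2 = -2, so the system shifts toward the side with more dissolved moles — to the left.
The forward reaction is endothermic. Lowering T favours the exothermic direction — shift to the left.
Adding M3 (aq), a reactant, drives the reaction to the right.
The individual effects push in opposite directions; without quantitative information the net direction cannot be determined.

cannot be determined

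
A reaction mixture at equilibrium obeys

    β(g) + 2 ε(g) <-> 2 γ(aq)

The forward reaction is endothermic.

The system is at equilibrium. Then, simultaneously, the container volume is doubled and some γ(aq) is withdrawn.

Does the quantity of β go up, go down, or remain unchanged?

Gas moles: reactants 3, products 0 (Δn_gas = -3). Expansion shifts the system toward the side with more moles of gas — to the left.
Removing γ (aq), a product, drives the reaction to the right.
The two effects oppose each other, so the net shift — and hence the change in β — cannot be determined from the given information.

cannot be determined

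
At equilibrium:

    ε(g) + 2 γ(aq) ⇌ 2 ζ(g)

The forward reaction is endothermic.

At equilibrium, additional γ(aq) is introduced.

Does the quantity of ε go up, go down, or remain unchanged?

Adding γ (aq), a reactant, drives the reaction to the right.
The net shift is to the right. ε is a reactant, so its amount decreases.

decreases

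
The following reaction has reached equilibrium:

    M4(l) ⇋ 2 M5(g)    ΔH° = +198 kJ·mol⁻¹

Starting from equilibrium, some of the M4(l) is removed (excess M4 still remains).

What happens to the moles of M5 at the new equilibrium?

unchanged

M4 is a pure liquid; its activity is 1 regardless of amount, so Q is unaffected — no shift from this change.
No net shift occurs, so the amount of M5 is unchanged.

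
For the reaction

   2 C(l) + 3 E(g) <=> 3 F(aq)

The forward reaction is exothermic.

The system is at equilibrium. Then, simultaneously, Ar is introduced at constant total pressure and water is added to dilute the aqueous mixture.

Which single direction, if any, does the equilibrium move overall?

Adding inert gas at constant total pressure expands the volume and lowers every reacting partial pressure. With Δn_gas = 0 − 3 = -3, Q moves away from K toward the side with fewer gas moles, so the system shifts toward the side with more gas moles — to the left.
Dilution lowers every aqueous concentration by the same factor. Δn_aq = 3 − 0 = +3, so the system shifts toward the side with more dissolved moles — to the right.
The individual effects push in opposite directions; without quantitative information the net direction cannot be determined.

cannot be determined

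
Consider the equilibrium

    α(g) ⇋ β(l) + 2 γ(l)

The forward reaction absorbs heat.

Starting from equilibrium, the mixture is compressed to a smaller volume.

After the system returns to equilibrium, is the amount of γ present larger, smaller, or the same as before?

increases

Gas moles: reactants 1, products 0 (Δn_gas = -1). Compression shifts the system toward the side with fewer moles of gas — to the right.
The net shift is to the right. γ is a product, so its amount increases.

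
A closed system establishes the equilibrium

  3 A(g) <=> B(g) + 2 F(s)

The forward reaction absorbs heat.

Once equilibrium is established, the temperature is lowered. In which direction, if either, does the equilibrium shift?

The forward reaction is endothermic. Lowering T favours the exothermic direction — shift to the left.

left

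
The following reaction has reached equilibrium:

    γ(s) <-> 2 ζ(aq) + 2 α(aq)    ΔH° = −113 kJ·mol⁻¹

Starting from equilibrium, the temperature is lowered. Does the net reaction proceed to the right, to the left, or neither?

The forward reaction is exothermic. Lowering T favours the exothermic direction — shift to the right.

right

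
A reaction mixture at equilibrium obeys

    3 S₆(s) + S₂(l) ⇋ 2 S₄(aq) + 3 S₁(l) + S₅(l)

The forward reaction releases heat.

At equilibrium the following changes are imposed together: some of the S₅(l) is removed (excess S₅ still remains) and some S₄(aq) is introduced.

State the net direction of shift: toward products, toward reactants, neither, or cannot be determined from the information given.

S₅ is a pure liquid; its activity is 1 regardless of amount, so Q is unaffected — no shift from this change.
Adding S₄ (aq), a product, drives the reaction to the left.
Only the nonzero effect(s) matter; the net shift is to the left.

left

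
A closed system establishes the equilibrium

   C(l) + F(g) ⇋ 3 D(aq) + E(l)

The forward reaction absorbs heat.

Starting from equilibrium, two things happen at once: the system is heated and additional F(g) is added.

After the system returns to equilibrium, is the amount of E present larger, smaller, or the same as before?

The forward reaction is endothermic. Raising T favours the endothermic direction — shift to the right.
Adding F (g), a reactant, drives the reaction to the right.
The net shift is to the right. E is a product, so its amount increases.

increases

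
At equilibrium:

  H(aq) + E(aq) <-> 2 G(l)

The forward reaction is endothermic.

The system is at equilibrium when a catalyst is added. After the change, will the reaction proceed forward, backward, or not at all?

no shift

A catalyst speeds both forward and reverse rates equally; it changes neither Q nor K — no shift from this change.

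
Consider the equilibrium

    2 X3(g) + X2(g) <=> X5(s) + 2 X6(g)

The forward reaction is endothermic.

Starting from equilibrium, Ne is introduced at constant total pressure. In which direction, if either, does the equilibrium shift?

Adding inert gas at constant total pressure expands the volume and lowers every reacting partial pressure. With Δn_gas = 2 − 3 = -1, Q moves away from K toward the side with fewer gas moles, so the system shifts toward the side with more gas moles — to the left.

left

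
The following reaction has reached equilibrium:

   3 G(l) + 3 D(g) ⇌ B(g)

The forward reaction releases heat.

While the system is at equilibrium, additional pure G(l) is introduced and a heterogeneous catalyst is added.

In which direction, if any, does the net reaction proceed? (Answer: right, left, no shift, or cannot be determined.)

no shift

G is a pure liquid; its activity is 1 regardless of amount, so Q is unaffected — no shift from this change.
A catalyst speeds both forward and reverse rates equally; it changes neither Q nor K — no shift from this change.
None of the changes alters Q relative to K, so there is no net shift.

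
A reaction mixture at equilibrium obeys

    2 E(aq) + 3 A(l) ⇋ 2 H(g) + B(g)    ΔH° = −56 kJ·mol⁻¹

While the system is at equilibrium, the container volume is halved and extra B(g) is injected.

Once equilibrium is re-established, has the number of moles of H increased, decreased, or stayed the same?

Gas moles: reactants 0, products 3 (Δn_gas = +3). Compression shifts the system toward the side with fewer moles of gas — to the left.
Adding B (g), a product, drives the reaction to the left.
The net shift is to the left. H is a product, so its amount decreases.

decreases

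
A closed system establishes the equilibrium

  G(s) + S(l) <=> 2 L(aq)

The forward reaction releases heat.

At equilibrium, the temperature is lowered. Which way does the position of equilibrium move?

right

The forward reaction is exothermic. Lowering T favours the exothermic direction — shift to the right.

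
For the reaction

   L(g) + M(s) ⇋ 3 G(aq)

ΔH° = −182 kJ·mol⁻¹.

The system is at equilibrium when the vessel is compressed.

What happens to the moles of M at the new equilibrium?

Gas moles: reactants 1, products 0 (Δn_gas = -1). Compression shifts the system toward the side with fewer moles of gas — to the right.
The net shift is to the right. M is a reactant, so its amount decreases.

decreases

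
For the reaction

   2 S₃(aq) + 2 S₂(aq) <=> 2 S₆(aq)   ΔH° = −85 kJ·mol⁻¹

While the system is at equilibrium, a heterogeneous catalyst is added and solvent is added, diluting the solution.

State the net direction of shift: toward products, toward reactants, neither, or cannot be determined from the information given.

left

A catalyst speeds both forward and reverse rates equally; it changes neither Q nor K — no shift from this change.
Dilution lowers every aqueous concentration by the same factor. Δn_aq = 2 − 4 = -2, so the system shifts toward the side with more dissolved moles — to the left.
Only the nonzero effect(s) matter; the net shift is to the left.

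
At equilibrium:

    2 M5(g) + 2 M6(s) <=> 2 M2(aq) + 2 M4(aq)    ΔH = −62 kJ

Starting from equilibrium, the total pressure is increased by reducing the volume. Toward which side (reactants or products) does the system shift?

Gas moles: reactants 2, products 0 (Δn_gas = -2). Compression shifts the system toward the side with fewer moles of gas — to the right.

right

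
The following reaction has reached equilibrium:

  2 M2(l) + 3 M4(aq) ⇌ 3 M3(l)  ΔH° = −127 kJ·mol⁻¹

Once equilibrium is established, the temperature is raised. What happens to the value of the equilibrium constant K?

K depends on temperature via the van 't Hoff relation. The forward reaction is exothermic, so raising T decreases K.

decreases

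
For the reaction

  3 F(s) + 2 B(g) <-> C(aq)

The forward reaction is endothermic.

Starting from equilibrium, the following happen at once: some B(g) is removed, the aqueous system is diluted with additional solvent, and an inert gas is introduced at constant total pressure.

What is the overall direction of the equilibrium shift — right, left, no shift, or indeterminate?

cannot be determined

Removing B (g), a reactant, drives the reaction to the left.
Dilution lowers every aqueous concentration by the same factor. Δn_aq = 1 − 0 = +1, so the system shifts toward the side with more dissolved moles — to the right.
Adding inert gas at constant total pressure expands the volume and lowers every reacting partial pressure. With Δn_gas = 0 − 2 = -2, Q moves away from K toward the side with fewer gas moles, so the system shifts toward the side with more gas moles — to the left.
The individual effects push in opposite directions; without quantitative information the net direction cannot be determined.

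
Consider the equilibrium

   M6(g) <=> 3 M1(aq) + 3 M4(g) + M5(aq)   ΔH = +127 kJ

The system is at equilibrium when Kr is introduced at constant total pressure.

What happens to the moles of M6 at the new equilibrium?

Adding inert gas at constant total pressure expands the volume and lowers every reacting partial pressure. With Δn_gas = 3 − 1 = +2, Q moves away from K toward the side with fewer gas moles, so the system shifts toward the side with more gas moles — to the right.
The net shift is to the right. M6 is a reactant, so its amount decreases.

decreases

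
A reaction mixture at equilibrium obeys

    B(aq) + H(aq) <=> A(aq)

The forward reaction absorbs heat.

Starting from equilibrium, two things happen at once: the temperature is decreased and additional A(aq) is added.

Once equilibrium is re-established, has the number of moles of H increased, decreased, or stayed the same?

increases

The forward reaction is endothermic. Lowering T favours the exothermic direction — shift to the left.
Adding A (aq), a product, drives the reaction to the left.
The net shift is to the left. H is a reactant, so its amount increases.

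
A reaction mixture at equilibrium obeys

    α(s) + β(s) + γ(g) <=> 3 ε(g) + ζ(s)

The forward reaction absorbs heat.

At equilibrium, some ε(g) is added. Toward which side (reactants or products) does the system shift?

Adding ε (g), a product, drives the reaction to the left.

left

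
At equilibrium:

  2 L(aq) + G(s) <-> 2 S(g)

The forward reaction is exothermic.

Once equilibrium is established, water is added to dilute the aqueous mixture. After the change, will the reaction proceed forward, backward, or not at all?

left

Dilution lowers every aqueous concentration by the same factor. Δn_aq = 0 − 2 = -2, so the system shifts toward the side with more dissolved moles — to the left.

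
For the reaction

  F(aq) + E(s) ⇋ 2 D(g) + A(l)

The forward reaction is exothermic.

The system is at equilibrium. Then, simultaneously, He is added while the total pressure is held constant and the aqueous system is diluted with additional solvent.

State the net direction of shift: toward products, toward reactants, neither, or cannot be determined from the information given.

cannot be determined

Adding inert gas at constant total pressure expands the volume and lowers every reacting partial pressure. With Δn_gas = 2 − 0 = +2, Q moves away from K toward the side with fewer gas moles, so the system shifts toward the side with more gas moles — to the right.
Dilution lowers every aqueous concentration by the same factor. Δn_aq = 0 − 1 = -1, so the system shifts toward the side with more dissolved moles — to the left.
The individual effects push in opposite directions; without quantitative information the net direction cannot be determined.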